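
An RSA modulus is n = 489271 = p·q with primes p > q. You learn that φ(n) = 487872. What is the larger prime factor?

727

φ(n) = (p−1)(q−1) = n − (p+q) + 1, so p + q = 489271 − 487872 + 1 = 1400.
p and q are the roots of t² − 1400t + 489271 = 0.
Discriminant: 1400² − 4·489271 = 1960000 − 1957084 = 2916; √2916 = 54.
q = (1400 − 54)/2 = 673, p = (1400 + 54)/2 = 727.
Check: 673 · 727 = 489271.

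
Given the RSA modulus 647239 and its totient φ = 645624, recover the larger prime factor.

883

φ(n) = (p−1)(q−1) = n − (p+q) + 1, so p + q = 647239 − 645624 + 1 = 1616.
p and q are the roots of t² − 1616t + 647239 = 0.
Discriminant: 1616² − 4·647239 = 2611456 − 2588956 = 22500; √22500 = 150.
q = (1616 − 150)/2 = 733, p = (1616 + 150)/2 = 883.
Check: 733 · 883 = 647239.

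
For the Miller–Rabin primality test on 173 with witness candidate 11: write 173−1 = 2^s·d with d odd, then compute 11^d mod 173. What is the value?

93

173 − 1 = 172 = 2^2 · 43, so d = 43.
11^1 ≡ 11 (mod 173)
11^2 ≡ 11^2 = 121 ≡ 121 (mod 173)
11^4 ≡ 121^2 = 14641 ≡ 109 (mod 173)
11^8 ≡ 109^2 = 11881 ≡ 117 (mod 173)
11^16 ≡ 117^2 = 13689 ≡ 22 (mod 173)
11^32 ≡ 22^2 = 484 ≡ 138 (mod 173)
43 = 32 + 8 + 2 + 1 in binary powers of 2.
So 11^43 ≡ 138 · 117 · 121 · 11 ≡ 93 (mod 173).
Squaring chain: 93 → 172; reaches −1, so base 11 does not prove 173 composite.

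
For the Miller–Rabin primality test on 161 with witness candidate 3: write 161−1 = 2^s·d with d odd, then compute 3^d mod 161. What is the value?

161 − 1 = 160 = 2^5 · 5, so d = 5.
3^1 ≡ 3 (mod 161)
3^2 ≡ 3^2 = 9 ≡ 9 (mod 161)
3^4 ≡ 9^2 = 81 ≡ 81 (mod 161)
5 = 4 + 1 in binary powers of 2.
So 3^5 ≡ 81 · 3 ≡ 82 (mod 161).
Squaring chain: 82 → 123 → 156 → 25 → 142; never reaches −1, so base 3 is a Miller–Rabin witness that 161 is composite.

82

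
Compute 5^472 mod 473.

454

5^1 ≡ 5 (mod 473)
5^2 ≡ 5^2 = 25 ≡ 25 (mod 473)
5^4 ≡ 25^2 = 625 ≡ 152 (mod 473)
5^8 ≡ 152^2 = 23104 ≡ 400 (mod 473)
5^16 ≡ 400^2 = 160000 ≡ 126 (mod 473)
5^32 ≡ 126^2 = 15876 ≡ 267 (mod 473)
5^64 ≡ 267^2 = 71289 ≡ 339 (mod 473)
5^128 ≡ 339^2 = 114921 ≡ 455 (mod 473)
5^256 ≡ 455^2 = 207025 ≡ 324 (mod 473)
472 = 256 + 128 + 64 + 16 + 8 in binary powers of 2.
So 5^472 ≡ 324 · 455 · 339 · 126 · 400 ≡ 454 (mod 473).
Since 454 ≠ 1, base 5 is a Fermat witness: 473 is composite.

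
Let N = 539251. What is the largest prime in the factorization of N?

539251 = 73 · 7387
7387 = 83 · 89
89 is prime.
So 539251 = 73 · 83 · 89; the largest prime factor is 89.

89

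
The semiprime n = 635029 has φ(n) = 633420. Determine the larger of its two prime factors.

φ(n) = (p−1)(q−1) = n − (p+q) + 1, so p + q = 635029 − 633420 + 1 = 1610.
p and q are the roots of t² − 1610t + 635029 = 0.
Discriminant: 1610² − 4·635029 = 2592100 − 2540116 = 51984; √51984 = 228.
q = (1610 − 228)/2 = 691, p = (1610 + 228)/2 = 919.
Check: 691 · 919 = 635029.

919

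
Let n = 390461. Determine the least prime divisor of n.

37

390461 is odd.
Digit sum 23, not divisible by 3.
Ends in 1: not divisible by 5.
7: 390461 = 7·55780 + 1
11: 390461 = 11·35496 + 5
13: 390461 = 13·30035 + 6
17: 390461 = 17·22968 + 5
19: 390461 = 19·20550 + 11
23: 390461 = 23·16976 + 13
29: 390461 = 29·13464 + 5
31: 390461 = 31·12595 + 16
37: 390461 = 37·10553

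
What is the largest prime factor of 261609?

97

261609 = 3 · 87203
87203 = 29 · 3007
3007 = 31 · 97
97 is prime.
So 261609 = 3 · 29 · 31 · 97; the largest prime factor is 97.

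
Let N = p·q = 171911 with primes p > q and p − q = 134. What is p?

487

Since p = q + 134, we have 171911 = q(q + 134), so q² + 134q − 171911 = 0.
Discriminant: 134² + 4·171911 = 17956 + 687644 = 705600; √705600 = 840.
q = (−134 + 840)/2 = 353, and p = q + 134 = 487.
Check: 353 · 487 = 171911.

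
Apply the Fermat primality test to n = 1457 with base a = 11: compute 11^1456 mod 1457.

11^1 ≡ 11 (mod 1457)
11^2 ≡ 11^2 = 121 ≡ 121 (mod 1457)
11^4 ≡ 121^2 = 14641 ≡ 71 (mod 1457)
11^8 ≡ 71^2 = 5041 ≡ 670 (mod 1457)
11^16 ≡ 670^2 = 448900 ≡ 144 (mod 1457)
11^32 ≡ 144^2 = 20736 ≡ 338 (mod 1457)
11^64 ≡ 338^2 = 114244 ≡ 598 (mod 1457)
11^128 ≡ 598^2 = 357604 ≡ 639 (mod 1457)
11^256 ≡ 639^2 = 408321 ≡ 361 (mod 1457)
11^512 ≡ 361^2 = 130321 ≡ 648 (mod 1457)
11^1024 ≡ 648^2 = 419904 ≡ 288 (mod 1457)
1456 = 1024 + 256 + 128 + 32 + 16 in binary powers of 2.
So 11^1456 ≡ 288 · 361 · 639 · 338 · 144 ≡ 392 (mod 1457).
Since 392 ≠ 1, base 11 is a Fermat witness: 1457 is composite.

392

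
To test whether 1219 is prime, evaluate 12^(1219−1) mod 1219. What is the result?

12^1 ≡ 12 (mod 1219)
12^2 ≡ 12^2 = 144 ≡ 144 (mod 1219)
12^4 ≡ 144^2 = 20736 ≡ 13 (mod 1219)
12^8 ≡ 13^2 = 169 ≡ 169 (mod 1219)
12^16 ≡ 169^2 = 28561 ≡ 524 (mod 1219)
12^32 ≡ 524^2 = 274576 ≡ 301 (mod 1219)
12^64 ≡ 301^2 = 90601 ≡ 395 (mod 1219)
12^128 ≡ 395^2 = 156025 ≡ 1212 (mod 1219)
12^256 ≡ 1212^2 = 1468944 ≡ 49 (mod 1219)
12^512 ≡ 49^2 = 2401 ≡ 1182 (mod 1219)
12^1024 ≡ 1182^2 = 1397124 ≡ 150 (mod 1219)
1218 = 1024 + 128 + 64 + 2 in binary powers of 2.
So 12^1218 ≡ 150 · 1212 · 395 · 144 ≡ 905 (mod 1219).
Since 905 ≠ 1, base 12 is a Fermat witness: 1219 is composite.

905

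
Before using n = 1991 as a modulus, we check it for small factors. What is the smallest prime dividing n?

1991 is odd.
Digit sum 20, not divisible by 3.
Ends in 1: not divisible by 5.
7: 1991 = 7·284 + 3
11: 1991 = 11·181

11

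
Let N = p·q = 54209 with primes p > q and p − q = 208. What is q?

Since p = q + 208, we have 54209 = q(q + 208), so q² + 208q − 54209 = 0.
Discriminant: 208² + 4·54209 = 43264 + 216836 = 260100; √260100 = 510.
q = (−208 + 510)/2 = 151, and p = q + 208 = 359.
Check: 151 · 359 = 54209.

151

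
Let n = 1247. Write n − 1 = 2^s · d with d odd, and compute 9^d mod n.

608

1247 − 1 = 1246 = 2^1 · 623, so d = 623.
9^1 ≡ 9 (mod 1247)
9^2 ≡ 9^2 = 81 ≡ 81 (mod 1247)
9^4 ≡ 81^2 = 6561 ≡ 326 (mod 1247)
9^8 ≡ 326^2 = 106276 ≡ 281 (mod 1247)
9^16 ≡ 281^2 = 78961 ≡ 400 (mod 1247)
9^32 ≡ 400^2 = 160000 ≡ 384 (mod 1247)
9^64 ≡ 384^2 = 147456 ≡ 310 (mod 1247)
9^128 ≡ 310^2 = 96100 ≡ 81 (mod 1247)
9^256 ≡ 81^2 = 6561 ≡ 326 (mod 1247)
9^512 ≡ 326^2 = 106276 ≡ 281 (mod 1247)
623 = 512 + 64 + 32 + 8 + 4 + 2 + 1 in binary powers of 2.
So 9^623 ≡ 281 · 310 · 384 · 281 · 326 · 81 · 9 ≡ 608 (mod 1247).
Squaring chain: 608; never reaches −1, so base 9 is a Miller–Rabin witness that 1247 is composite.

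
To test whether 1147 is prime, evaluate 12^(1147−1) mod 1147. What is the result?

1025

12^1 ≡ 12 (mod 1147)
12^2 ≡ 12^2 = 144 ≡ 144 (mod 1147)
12^4 ≡ 144^2 = 20736 ≡ 90 (mod 1147)
12^8 ≡ 90^2 = 8100 ≡ 71 (mod 1147)
12^16 ≡ 71^2 = 5041 ≡ 453 (mod 1147)
12^32 ≡ 453^2 = 205209 ≡ 1043 (mod 1147)
12^64 ≡ 1043^2 = 1087849 ≡ 493 (mod 1147)
12^128 ≡ 493^2 = 243049 ≡ 1032 (mod 1147)
12^256 ≡ 1032^2 = 1065024 ≡ 608 (mod 1147)
12^512 ≡ 608^2 = 369664 ≡ 330 (mod 1147)
12^1024 ≡ 330^2 = 108900 ≡ 1082 (mod 1147)
1146 = 1024 + 64 + 32 + 16 + 8 + 2 in binary powers of 2.
So 12^1146 ≡ 1082 · 493 · 1043 · 453 · 71 · 144 ≡ 1025 (mod 1147).
Since 1025 ≠ 1, base 12 is a Fermat witness: 1147 is composite.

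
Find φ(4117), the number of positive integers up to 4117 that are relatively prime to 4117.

3916

Factor: 4117 = 23 · 179.
φ(4117) = (23−1) · (179−1) = 22 · 178 = 3916.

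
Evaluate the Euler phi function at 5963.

Factor: 5963 = 67 · 89.
φ(5963) = (67−1) · (89−1) = 66 · 88 = 5808.

5808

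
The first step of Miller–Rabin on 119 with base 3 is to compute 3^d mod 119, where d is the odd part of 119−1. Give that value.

75

119 − 1 = 118 = 2^1 · 59, so d = 59.
3^1 ≡ 3 (mod 119)
3^2 ≡ 3^2 = 9 ≡ 9 (mod 119)
3^4 ≡ 9^2 = 81 ≡ 81 (mod 119)
3^8 ≡ 81^2 = 6561 ≡ 16 (mod 119)
3^16 ≡ 16^2 = 256 ≡ 18 (mod 119)
3^32 ≡ 18^2 = 324 ≡ 86 (mod 119)
59 = 32 + 16 + 8 + 2 + 1 in binary powers of 2.
So 3^59 ≡ 86 · 18 · 16 · 9 · 3 ≡ 75 (mod 119).
Squaring chain: 75; never reaches −1, so base 3 is a Miller–Rabin witness that 119 is composite.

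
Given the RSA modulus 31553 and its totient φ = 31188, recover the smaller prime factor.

139

φ(n) = (p−1)(q−1) = n − (p+q) + 1, so p + q = 31553 − 31188 + 1 = 366.
p and q are the roots of t² − 366t + 31553 = 0.
Discriminant: 366² − 4·31553 = 133956 − 126212 = 7744; √7744 = 88.
q = (366 − 88)/2 = 139, p = (366 + 88)/2 = 227.
Check: 139 · 227 = 31553.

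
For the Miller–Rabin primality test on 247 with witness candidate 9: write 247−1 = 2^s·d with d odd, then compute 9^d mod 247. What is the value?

247 − 1 = 246 = 2^1 · 123, so d = 123.
9^1 ≡ 9 (mod 247)
9^2 ≡ 9^2 = 81 ≡ 81 (mod 247)
9^4 ≡ 81^2 = 6561 ≡ 139 (mod 247)
9^8 ≡ 139^2 = 19321 ≡ 55 (mod 247)
9^16 ≡ 55^2 = 3025 ≡ 61 (mod 247)
9^32 ≡ 61^2 = 3721 ≡ 16 (mod 247)
9^64 ≡ 16^2 = 256 ≡ 9 (mod 247)
123 = 64 + 32 + 16 + 8 + 2 + 1 in binary powers of 2.
So 9^123 ≡ 9 · 16 · 61 · 55 · 81 · 9 ≡ 144 (mod 247).
Squaring chain: 144; never reaches −1, so base 9 is a Miller–Rabin witness that 247 is composite.

144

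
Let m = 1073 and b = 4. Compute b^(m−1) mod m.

4^1 ≡ 4 (mod 1073)
4^2 ≡ 4^2 = 16 ≡ 16 (mod 1073)
4^4 ≡ 16^2 = 256 ≡ 256 (mod 1073)
4^8 ≡ 256^2 = 65536 ≡ 83 (mod 1073)
4^16 ≡ 83^2 = 6889 ≡ 451 (mod 1073)
4^32 ≡ 451^2 = 203401 ≡ 604 (mod 1073)
4^64 ≡ 604^2 = 364816 ≡ 1069 (mod 1073)
4^128 ≡ 1069^2 = 1142761 ≡ 16 (mod 1073)
4^256 ≡ 16^2 = 256 ≡ 256 (mod 1073)
4^512 ≡ 256^2 = 65536 ≡ 83 (mod 1073)
4^1024 ≡ 83^2 = 6889 ≡ 451 (mod 1073)
1072 = 1024 + 32 + 16 in binary powers of 2.
So 4^1072 ≡ 451 · 604 · 451 ≡ 1069 (mod 1073).
Since 1069 ≠ 1, base 4 is a Fermat witness: 1073 is composite.

1069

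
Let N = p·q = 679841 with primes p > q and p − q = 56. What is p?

853

Since p = q + 56, we have 679841 = q(q + 56), so q² + 56q − 679841 = 0.
Discriminant: 56² + 4·679841 = 3136 + 2719364 = 2722500; √2722500 = 1650.
q = (−56 + 1650)/2 = 797, and p = q + 56 = 853.
Check: 797 · 853 = 679841.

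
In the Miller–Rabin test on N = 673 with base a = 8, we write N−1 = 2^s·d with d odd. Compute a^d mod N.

673 − 1 = 672 = 2^5 · 21, so d = 21.
8^1 ≡ 8 (mod 673)
8^2 ≡ 8^2 = 64 ≡ 64 (mod 673)
8^4 ≡ 64^2 = 4096 ≡ 58 (mod 673)
8^8 ≡ 58^2 = 3364 ≡ 672 (mod 673)
8^16 ≡ 672^2 = 451584 ≡ 1 (mod 673)
21 = 16 + 4 + 1 in binary powers of 2.
So 8^21 ≡ 1 · 58 · 8 ≡ 464 (mod 673).
Squaring chain: 464 → 609 → 58 → 672 → 1; reaches −1, so base 8 does not prove 673 composite.

464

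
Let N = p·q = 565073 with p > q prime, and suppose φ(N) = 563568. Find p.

797

φ(n) = (p−1)(q−1) = n − (p+q) + 1, so p + q = 565073 − 563568 + 1 = 1506.
p and q are the roots of t² − 1506t + 565073 = 0.
Discriminant: 1506² − 4·565073 = 2268036 − 2260292 = 7744; √7744 = 88.
q = (1506 − 88)/2 = 709, p = (1506 + 88)/2 = 797.
Check: 709 · 797 = 565073.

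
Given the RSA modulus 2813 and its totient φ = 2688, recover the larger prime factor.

97

φ(n) = (p−1)(q−1) = n − (p+q) + 1, so p + q = 2813 − 2688 + 1 = 126.
p and q are the roots of t² − 126t + 2813 = 0.
Discriminant: 126² − 4·2813 = 15876 − 11252 = 4624; √4624 = 68.
q = (126 − 68)/2 = 29, p = (126 + 68)/2 = 97.
Check: 29 · 97 = 2813.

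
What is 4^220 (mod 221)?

35

4^1 ≡ 4 (mod 221)
4^2 ≡ 4^2 = 16 ≡ 16 (mod 221)
4^4 ≡ 16^2 = 256 ≡ 35 (mod 221)
4^8 ≡ 35^2 = 1225 ≡ 120 (mod 221)
4^16 ≡ 120^2 = 14400 ≡ 35 (mod 221)
4^32 ≡ 35^2 = 1225 ≡ 120 (mod 221)
4^64 ≡ 120^2 = 14400 ≡ 35 (mod 221)
4^128 ≡ 35^2 = 1225 ≡ 120 (mod 221)
220 = 128 + 64 + 16 + 8 + 4 in binary powers of 2.
So 4^220 ≡ 120 · 35 · 35 · 120 · 35 ≡ 35 (mod 221).
Since 35 ≠ 1, base 4 is a Fermat witness: 221 is composite.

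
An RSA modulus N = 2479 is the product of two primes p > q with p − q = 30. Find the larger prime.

67

Since p = q + 30, we have 2479 = q(q + 30), so q² + 30q − 2479 = 0.
Discriminant: 30² + 4·2479 = 900 + 9916 = 10816; √10816 = 104.
q = (−30 + 104)/2 = 37, and p = q + 30 = 67.
Check: 37 · 67 = 2479.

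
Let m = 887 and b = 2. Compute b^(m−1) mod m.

2^1 ≡ 2 (mod 887)
2^2 ≡ 2^2 = 4 ≡ 4 (mod 887)
2^4 ≡ 4^2 = 16 ≡ 16 (mod 887)
2^8 ≡ 16^2 = 256 ≡ 256 (mod 887)
2^16 ≡ 256^2 = 65536 ≡ 785 (mod 887)
2^32 ≡ 785^2 = 616225 ≡ 647 (mod 887)
2^64 ≡ 647^2 = 418609 ≡ 832 (mod 887)
2^128 ≡ 832^2 = 692224 ≡ 364 (mod 887)
2^256 ≡ 364^2 = 132496 ≡ 333 (mod 887)
2^512 ≡ 333^2 = 110889 ≡ 14 (mod 887)
886 = 512 + 256 + 64 + 32 + 16 + 4 + 2 in binary powers of 2.
So 2^886 ≡ 14 · 333 · 832 · 647 · 785 · 16 · 4 ≡ 1 (mod 887).
Since the result is 1, base 2 gives no evidence that 887 is composite.

1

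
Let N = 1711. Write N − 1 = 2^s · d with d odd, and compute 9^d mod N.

1711 − 1 = 1710 = 2^1 · 855, so d = 855.
9^1 ≡ 9 (mod 1711)
9^2 ≡ 9^2 = 81 ≡ 81 (mod 1711)
9^4 ≡ 81^2 = 6561 ≡ 1428 (mod 1711)
9^8 ≡ 1428^2 = 2039184 ≡ 1383 (mod 1711)
9^16 ≡ 1383^2 = 1912689 ≡ 1502 (mod 1711)
9^32 ≡ 1502^2 = 2256004 ≡ 906 (mod 1711)
9^64 ≡ 906^2 = 820836 ≡ 1267 (mod 1711)
9^128 ≡ 1267^2 = 1605289 ≡ 371 (mod 1711)
9^256 ≡ 371^2 = 137641 ≡ 761 (mod 1711)
9^512 ≡ 761^2 = 579121 ≡ 803 (mod 1711)
855 = 512 + 256 + 64 + 16 + 4 + 2 + 1 in binary powers of 2.
So 9^855 ≡ 803 · 761 · 1267 · 1502 · 1428 · 81 · 9 ≡ 1082 (mod 1711).
Squaring chain: 1082; never reaches −1, so base 9 is a Miller–Rabin witness that 1711 is composite.

1082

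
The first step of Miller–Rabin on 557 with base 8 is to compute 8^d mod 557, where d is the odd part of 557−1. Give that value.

439

557 − 1 = 556 = 2^2 · 139, so d = 139.
8^1 ≡ 8 (mod 557)
8^2 ≡ 8^2 = 64 ≡ 64 (mod 557)
8^4 ≡ 64^2 = 4096 ≡ 197 (mod 557)
8^8 ≡ 197^2 = 38809 ≡ 376 (mod 557)
8^16 ≡ 376^2 = 141376 ≡ 455 (mod 557)
8^32 ≡ 455^2 = 207025 ≡ 378 (mod 557)
8^64 ≡ 378^2 = 142884 ≡ 292 (mod 557)
8^128 ≡ 292^2 = 85264 ≡ 43 (mod 557)
139 = 128 + 8 + 2 + 1 in binary powers of 2.
So 8^139 ≡ 43 · 376 · 64 · 8 ≡ 439 (mod 557).
Squaring chain: 439 → 556; reaches −1, so base 8 does not prove 557 composite.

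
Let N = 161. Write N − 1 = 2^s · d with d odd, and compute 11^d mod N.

161 − 1 = 160 = 2^5 · 5, so d = 5.
11^1 ≡ 11 (mod 161)
11^2 ≡ 11^2 = 121 ≡ 121 (mod 161)
11^4 ≡ 121^2 = 14641 ≡ 151 (mod 161)
5 = 4 + 1 in binary powers of 2.
So 11^5 ≡ 151 · 11 ≡ 51 (mod 161).
Squaring chain: 51 → 25 → 142 → 39 → 72; never reaches −1, so base 11 is a Miller–Rabin witness that 161 is composite.

51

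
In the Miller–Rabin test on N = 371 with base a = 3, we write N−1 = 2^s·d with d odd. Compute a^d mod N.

371 − 1 = 370 = 2^1 · 185, so d = 185.
3^1 ≡ 3 (mod 371)
3^2 ≡ 3^2 = 9 ≡ 9 (mod 371)
3^4 ≡ 9^2 = 81 ≡ 81 (mod 371)
3^8 ≡ 81^2 = 6561 ≡ 254 (mod 371)
3^16 ≡ 254^2 = 64516 ≡ 333 (mod 371)
3^32 ≡ 333^2 = 110889 ≡ 331 (mod 371)
3^64 ≡ 331^2 = 109561 ≡ 116 (mod 371)
3^128 ≡ 116^2 = 13456 ≡ 100 (mod 371)
185 = 128 + 32 + 16 + 8 + 1 in binary powers of 2.
So 3^185 ≡ 100 · 331 · 333 · 254 · 3 ≡ 26 (mod 371).
Squaring chain: 26; never reaches −1, so base 3 is a Miller–Rabin witness that 371 is composite.

26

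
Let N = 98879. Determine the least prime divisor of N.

98879 is odd.
Digit sum 41, not divisible by 3.
Ends in 9: not divisible by 5.
7: 98879 = 7·14125 + 4
11: 98879 = 11·8989

11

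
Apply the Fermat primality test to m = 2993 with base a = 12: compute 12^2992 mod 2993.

12^1 ≡ 12 (mod 2993)
12^2 ≡ 12^2 = 144 ≡ 144 (mod 2993)
12^4 ≡ 144^2 = 20736 ≡ 2778 (mod 2993)
12^8 ≡ 2778^2 = 7717284 ≡ 1330 (mod 2993)
12^16 ≡ 1330^2 = 1768900 ≡ 37 (mod 2993)
12^32 ≡ 37^2 = 1369 ≡ 1369 (mod 2993)
12^64 ≡ 1369^2 = 1874161 ≡ 543 (mod 2993)
12^128 ≡ 543^2 = 294849 ≡ 1535 (mod 2993)
12^256 ≡ 1535^2 = 2356225 ≡ 734 (mod 2993)
12^512 ≡ 734^2 = 538756 ≡ 16 (mod 2993)
12^1024 ≡ 16^2 = 256 ≡ 256 (mod 2993)
12^2048 ≡ 256^2 = 65536 ≡ 2683 (mod 2993)
2992 = 2048 + 512 + 256 + 128 + 32 + 16 in binary powers of 2.
So 12^2992 ≡ 2683 · 16 · 734 · 1535 · 1369 · 37 ≡ 1902 (mod 2993).
Since 1902 ≠ 1, base 12 is a Fermat witness: 2993 is composite.

1902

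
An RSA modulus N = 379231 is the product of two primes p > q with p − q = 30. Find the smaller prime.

601

Since p = q + 30, we have 379231 = q(q + 30), so q² + 30q − 379231 = 0.
Discriminant: 30² + 4·379231 = 900 + 1516924 = 1517824; √1517824 = 1232.
q = (−30 + 1232)/2 = 601, and p = q + 30 = 631.
Check: 601 · 631 = 379231.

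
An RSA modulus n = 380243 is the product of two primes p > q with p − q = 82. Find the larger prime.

659

Since p = q + 82, we have 380243 = q(q + 82), so q² + 82q − 380243 = 0.
Discriminant: 82² + 4·380243 = 6724 + 1520972 = 1527696; √1527696 = 1236.
q = (−82 + 1236)/2 = 577, and p = q + 82 = 659.
Check: 577 · 659 = 380243.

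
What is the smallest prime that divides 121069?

121069 is odd.
Digit sum 19, not divisible by 3.
Ends in 9: not divisible by 5.
7: 121069 = 7·17295 + 4
11: 121069 = 11·11006 + 3
13: 121069 = 13·9313

13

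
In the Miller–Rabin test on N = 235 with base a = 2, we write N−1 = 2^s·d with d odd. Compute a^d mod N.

192

235 − 1 = 234 = 2^1 · 117, so d = 117.
2^1 ≡ 2 (mod 235)
2^2 ≡ 2^2 = 4 ≡ 4 (mod 235)
2^4 ≡ 4^2 = 16 ≡ 16 (mod 235)
2^8 ≡ 16^2 = 256 ≡ 21 (mod 235)
2^16 ≡ 21^2 = 441 ≡ 206 (mod 235)
2^32 ≡ 206^2 = 42436 ≡ 136 (mod 235)
2^64 ≡ 136^2 = 18496 ≡ 166 (mod 235)
117 = 64 + 32 + 16 + 4 + 1 in binary powers of 2.
So 2^117 ≡ 166 · 136 · 206 · 16 · 2 ≡ 192 (mod 235).
Squaring chain: 192; never reaches −1, so base 2 is a Miller–Rabin witness that 235 is composite.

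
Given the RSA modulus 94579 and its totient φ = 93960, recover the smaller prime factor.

271

φ(n) = (p−1)(q−1) = n − (p+q) + 1, so p + q = 94579 − 93960 + 1 = 620.
p and q are the roots of t² − 620t + 94579 = 0.
Discriminant: 620² − 4·94579 = 384400 − 378316 = 6084; √6084 = 78.
q = (620 − 78)/2 = 271, p = (620 + 78)/2 = 349.
Check: 271 · 349 = 94579.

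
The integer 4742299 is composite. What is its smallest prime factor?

73

4742299 is odd.
Digit sum 37, not divisible by 3.
Ends in 9: not divisible by 5.
7: 4742299 = 7·677471 + 2
11: 4742299 = 11·431118 + 1
13: 4742299 = 13·364792 + 3
17: 4742299 = 17·278958 + 13
19: 4742299 = 19·249594 + 13
23: 4742299 = 23·206186 + 21
29: 4742299 = 29·163527 + 16
31: 4742299 = 31·152977 + 12
37: 4742299 = 37·128170 + 9
41: 4742299 = 41·115665 + 34
43: 4742299 = 43·110286 + 1
47: 4742299 = 47·100899 + 46
53: 4742299 = 53·89477 + 18
59: 4742299 = 59·80377 + 56
61: 4742299 = 61·77742 + 37
67: 4742299 = 67·70780 + 39
71: 4742299 = 71·66792 + 67
73: 4742299 = 73·64963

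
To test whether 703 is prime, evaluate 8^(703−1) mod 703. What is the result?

628

8^1 ≡ 8 (mod 703)
8^2 ≡ 8^2 = 64 ≡ 64 (mod 703)
8^4 ≡ 64^2 = 4096 ≡ 581 (mod 703)
8^8 ≡ 581^2 = 337561 ≡ 121 (mod 703)
8^16 ≡ 121^2 = 14641 ≡ 581 (mod 703)
8^32 ≡ 581^2 = 337561 ≡ 121 (mod 703)
8^64 ≡ 121^2 = 14641 ≡ 581 (mod 703)
8^128 ≡ 581^2 = 337561 ≡ 121 (mod 703)
8^256 ≡ 121^2 = 14641 ≡ 581 (mod 703)
8^512 ≡ 581^2 = 337561 ≡ 121 (mod 703)
702 = 512 + 128 + 32 + 16 + 8 + 4 + 2 in binary powers of 2.
So 8^702 ≡ 121 · 121 · 121 · 581 · 121 · 581 · 64 ≡ 628 (mod 703).
Since 628 ≠ 1, base 8 is a Fermat witness: 703 is composite.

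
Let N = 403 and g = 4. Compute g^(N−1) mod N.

4^1 ≡ 4 (mod 403)
4^2 ≡ 4^2 = 16 ≡ 16 (mod 403)
4^4 ≡ 16^2 = 256 ≡ 256 (mod 403)
4^8 ≡ 256^2 = 65536 ≡ 250 (mod 403)
4^16 ≡ 250^2 = 62500 ≡ 35 (mod 403)
4^32 ≡ 35^2 = 1225 ≡ 16 (mod 403)
4^64 ≡ 16^2 = 256 ≡ 256 (mod 403)
4^128 ≡ 256^2 = 65536 ≡ 250 (mod 403)
4^256 ≡ 250^2 = 62500 ≡ 35 (mod 403)
402 = 256 + 128 + 16 + 2 in binary powers of 2.
So 4^402 ≡ 35 · 250 · 35 · 16 ≡ 326 (mod 403).
Since 326 ≠ 1, base 4 is a Fermat witness: 403 is composite.

326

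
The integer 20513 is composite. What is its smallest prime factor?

20513 is odd.
Digit sum 11, not divisible by 3.
Ends in 3: not divisible by 5.
7: 20513 = 7·2930 + 3
11: 20513 = 11·1864 + 9
13: 20513 = 13·1577 + 12
17: 20513 = 17·1206 + 11
19: 20513 = 19·1079 + 12
23: 20513 = 23·891 + 20
29: 20513 = 29·707 + 10
31: 20513 = 31·661 + 22
37: 20513 = 37·554 + 15
41: 20513 = 41·500 + 13
43: 20513 = 43·477 + 2
47: 20513 = 47·436 + 21
53: 20513 = 53·387 + 2
59: 20513 = 59·347 + 40
61: 20513 = 61·336 + 17
67: 20513 = 67·306 + 11
71: 20513 = 71·288 + 65
73: 20513 = 73·281

73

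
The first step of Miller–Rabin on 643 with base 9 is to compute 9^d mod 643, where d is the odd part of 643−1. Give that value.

1

643 − 1 = 642 = 2^1 · 321, so d = 321.
9^1 ≡ 9 (mod 643)
9^2 ≡ 9^2 = 81 ≡ 81 (mod 643)
9^4 ≡ 81^2 = 6561 ≡ 131 (mod 643)
9^8 ≡ 131^2 = 17161 ≡ 443 (mod 643)
9^16 ≡ 443^2 = 196249 ≡ 134 (mod 643)
9^32 ≡ 134^2 = 17956 ≡ 595 (mod 643)
9^64 ≡ 595^2 = 354025 ≡ 375 (mod 643)
9^128 ≡ 375^2 = 140625 ≡ 451 (mod 643)
9^256 ≡ 451^2 = 203401 ≡ 213 (mod 643)
321 = 256 + 64 + 1 in binary powers of 2.
So 9^321 ≡ 213 · 375 · 9 ≡ 1 (mod 643).
Since 9^d ≡ 1 (mod 643), base 9 does not prove 643 composite.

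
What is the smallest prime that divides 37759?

37759 is odd.
Digit sum 31, not divisible by 3.
Ends in 9: not divisible by 5.
7: 37759 = 7·5394 + 1
11: 37759 = 11·3432 + 7
13: 37759 = 13·2904 + 7
17: 37759 = 17·2221 + 2
19: 37759 = 19·1987 + 6
23: 37759 = 23·1641 + 16
29: 37759 = 29·1302 + 1
31: 37759 = 31·1218 + 1
37: 37759 = 37·1020 + 19
41: 37759 = 41·920 + 39
43: 37759 = 43·878 + 5
47: 37759 = 47·803 + 18
53: 37759 = 53·712 + 23
59: 37759 = 59·639 + 58
61: 37759 = 61·619

61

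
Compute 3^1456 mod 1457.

307

3^1 ≡ 3 (mod 1457)
3^2 ≡ 3^2 = 9 ≡ 9 (mod 1457)
3^4 ≡ 9^2 = 81 ≡ 81 (mod 1457)
3^8 ≡ 81^2 = 6561 ≡ 733 (mod 1457)
3^16 ≡ 733^2 = 537289 ≡ 1113 (mod 1457)
3^32 ≡ 1113^2 = 1238769 ≡ 319 (mod 1457)
3^64 ≡ 319^2 = 101761 ≡ 1228 (mod 1457)
3^128 ≡ 1228^2 = 1507984 ≡ 1446 (mod 1457)
3^256 ≡ 1446^2 = 2090916 ≡ 121 (mod 1457)
3^512 ≡ 121^2 = 14641 ≡ 71 (mod 1457)
3^1024 ≡ 71^2 = 5041 ≡ 670 (mod 1457)
1456 = 1024 + 256 + 128 + 32 + 16 in binary powers of 2.
So 3^1456 ≡ 670 · 121 · 1446 · 319 · 1113 ≡ 307 (mod 1457).
Since 307 ≠ 1, base 3 is a Fermat witness: 1457 is composite.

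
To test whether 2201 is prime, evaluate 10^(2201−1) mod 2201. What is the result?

1369

10^1 ≡ 10 (mod 2201)
10^2 ≡ 10^2 = 100 ≡ 100 (mod 2201)
10^4 ≡ 100^2 = 10000 ≡ 1196 (mod 2201)
10^8 ≡ 1196^2 = 1430416 ≡ 1967 (mod 2201)
10^16 ≡ 1967^2 = 3869089 ≡ 1932 (mod 2201)
10^32 ≡ 1932^2 = 3732624 ≡ 1929 (mod 2201)
10^64 ≡ 1929^2 = 3721041 ≡ 1351 (mod 2201)
10^128 ≡ 1351^2 = 1825201 ≡ 572 (mod 2201)
10^256 ≡ 572^2 = 327184 ≡ 1436 (mod 2201)
10^512 ≡ 1436^2 = 2062096 ≡ 1960 (mod 2201)
10^1024 ≡ 1960^2 = 3841600 ≡ 855 (mod 2201)
10^2048 ≡ 855^2 = 731025 ≡ 293 (mod 2201)
2200 = 2048 + 128 + 16 + 8 in binary powers of 2.
So 10^2200 ≡ 293 · 572 · 1932 · 1967 ≡ 1369 (mod 2201).
Since 1369 ≠ 1, base 10 is a Fermat witness: 2201 is composite.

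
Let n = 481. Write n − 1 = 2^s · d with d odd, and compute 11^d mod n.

481 − 1 = 480 = 2^5 · 15, so d = 15.
11^1 ≡ 11 (mod 481)
11^2 ≡ 11^2 = 121 ≡ 121 (mod 481)
11^4 ≡ 121^2 = 14641 ≡ 211 (mod 481)
11^8 ≡ 211^2 = 44521 ≡ 269 (mod 481)
15 = 8 + 4 + 2 + 1 in binary powers of 2.
So 11^15 ≡ 269 · 211 · 121 · 11 ≡ 369 (mod 481).
Squaring chain: 369 → 38 → 1 → 1 → 1; never reaches −1, so base 11 is a Miller–Rabin witness that 481 is composite.

369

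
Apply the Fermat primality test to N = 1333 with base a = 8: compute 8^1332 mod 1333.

64

8^1 ≡ 8 (mod 1333)
8^2 ≡ 8^2 = 64 ≡ 64 (mod 1333)
8^4 ≡ 64^2 = 4096 ≡ 97 (mod 1333)
8^8 ≡ 97^2 = 9409 ≡ 78 (mod 1333)
8^16 ≡ 78^2 = 6084 ≡ 752 (mod 1333)
8^32 ≡ 752^2 = 565504 ≡ 312 (mod 1333)
8^64 ≡ 312^2 = 97344 ≡ 35 (mod 1333)
8^128 ≡ 35^2 = 1225 ≡ 1225 (mod 1333)
8^256 ≡ 1225^2 = 1500625 ≡ 1000 (mod 1333)
8^512 ≡ 1000^2 = 1000000 ≡ 250 (mod 1333)
8^1024 ≡ 250^2 = 62500 ≡ 1182 (mod 1333)
1332 = 1024 + 256 + 32 + 16 + 4 in binary powers of 2.
So 8^1332 ≡ 1182 · 1000 · 312 · 752 · 97 ≡ 64 (mod 1333).
Since 64 ≠ 1, base 8 is a Fermat witness: 1333 is composite.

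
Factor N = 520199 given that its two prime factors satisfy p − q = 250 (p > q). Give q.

Since p = q + 250, we have 520199 = q(q + 250), so q² + 250q − 520199 = 0.
Discriminant: 250² + 4·520199 = 62500 + 2080796 = 2143296; √2143296 = 1464.
q = (−250 + 1464)/2 = 607, and p = q + 250 = 857.
Check: 607 · 857 = 520199.

607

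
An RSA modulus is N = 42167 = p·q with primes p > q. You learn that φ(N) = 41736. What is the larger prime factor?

283

φ(n) = (p−1)(q−1) = n − (p+q) + 1, so p + q = 42167 − 41736 + 1 = 432.
p and q are the roots of t² − 432t + 42167 = 0.
Discriminant: 432² − 4·42167 = 186624 − 168668 = 17956; √17956 = 134.
q = (432 − 134)/2 = 149, p = (432 + 134)/2 = 283.
Check: 149 · 283 = 42167.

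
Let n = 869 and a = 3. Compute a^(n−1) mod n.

115

3^1 ≡ 3 (mod 869)
3^2 ≡ 3^2 = 9 ≡ 9 (mod 869)
3^4 ≡ 9^2 = 81 ≡ 81 (mod 869)
3^8 ≡ 81^2 = 6561 ≡ 478 (mod 869)
3^16 ≡ 478^2 = 228484 ≡ 806 (mod 869)
3^32 ≡ 806^2 = 649636 ≡ 493 (mod 869)
3^64 ≡ 493^2 = 243049 ≡ 598 (mod 869)
3^128 ≡ 598^2 = 357604 ≡ 445 (mod 869)
3^256 ≡ 445^2 = 198025 ≡ 762 (mod 869)
3^512 ≡ 762^2 = 580644 ≡ 152 (mod 869)
868 = 512 + 256 + 64 + 32 + 4 in binary powers of 2.
So 3^868 ≡ 152 · 762 · 598 · 493 · 81 ≡ 115 (mod 869).
Since 115 ≠ 1, base 3 is a Fermat witness: 869 is composite.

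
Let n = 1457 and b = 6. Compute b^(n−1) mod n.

521

6^1 ≡ 6 (mod 1457)
6^2 ≡ 6^2 = 36 ≡ 36 (mod 1457)
6^4 ≡ 36^2 = 1296 ≡ 1296 (mod 1457)
6^8 ≡ 1296^2 = 1679616 ≡ 1152 (mod 1457)
6^16 ≡ 1152^2 = 1327104 ≡ 1234 (mod 1457)
6^32 ≡ 1234^2 = 1522756 ≡ 191 (mod 1457)
6^64 ≡ 191^2 = 36481 ≡ 56 (mod 1457)
6^128 ≡ 56^2 = 3136 ≡ 222 (mod 1457)
6^256 ≡ 222^2 = 49284 ≡ 1203 (mod 1457)
6^512 ≡ 1203^2 = 1447209 ≡ 408 (mod 1457)
6^1024 ≡ 408^2 = 166464 ≡ 366 (mod 1457)
1456 = 1024 + 256 + 128 + 32 + 16 in binary powers of 2.
So 6^1456 ≡ 366 · 1203 · 222 · 191 · 1234 ≡ 521 (mod 1457).
Since 521 ≠ 1, base 6 is a Fermat witness: 1457 is composite.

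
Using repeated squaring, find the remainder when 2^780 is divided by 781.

243

2^1 ≡ 2 (mod 781)
2^2 ≡ 2^2 = 4 ≡ 4 (mod 781)
2^4 ≡ 4^2 = 16 ≡ 16 (mod 781)
2^8 ≡ 16^2 = 256 ≡ 256 (mod 781)
2^16 ≡ 256^2 = 65536 ≡ 713 (mod 781)
2^32 ≡ 713^2 = 508369 ≡ 719 (mod 781)
2^64 ≡ 719^2 = 516961 ≡ 720 (mod 781)
2^128 ≡ 720^2 = 518400 ≡ 597 (mod 781)
2^256 ≡ 597^2 = 356409 ≡ 273 (mod 781)
2^512 ≡ 273^2 = 74529 ≡ 334 (mod 781)
780 = 512 + 256 + 8 + 4 in binary powers of 2.
So 2^780 ≡ 334 · 273 · 256 · 16 ≡ 243 (mod 781).
Since 243 ≠ 1, base 2 is a Fermat witness: 781 is composite.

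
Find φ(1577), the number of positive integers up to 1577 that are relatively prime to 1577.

1476

Factor: 1577 = 19 · 83.
φ(1577) = (19−1) · (83−1) = 18 · 82 = 1476.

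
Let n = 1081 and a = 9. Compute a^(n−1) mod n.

679

9^1 ≡ 9 (mod 1081)
9^2 ≡ 9^2 = 81 ≡ 81 (mod 1081)
9^4 ≡ 81^2 = 6561 ≡ 75 (mod 1081)
9^8 ≡ 75^2 = 5625 ≡ 220 (mod 1081)
9^16 ≡ 220^2 = 48400 ≡ 836 (mod 1081)
9^32 ≡ 836^2 = 698896 ≡ 570 (mod 1081)
9^64 ≡ 570^2 = 324900 ≡ 600 (mod 1081)
9^128 ≡ 600^2 = 360000 ≡ 27 (mod 1081)
9^256 ≡ 27^2 = 729 ≡ 729 (mod 1081)
9^512 ≡ 729^2 = 531441 ≡ 670 (mod 1081)
9^1024 ≡ 670^2 = 448900 ≡ 285 (mod 1081)
1080 = 1024 + 32 + 16 + 8 in binary powers of 2.
So 9^1080 ≡ 285 · 570 · 836 · 220 ≡ 679 (mod 1081).
Since 679 ≠ 1, base 9 is a Fermat witness: 1081 is composite.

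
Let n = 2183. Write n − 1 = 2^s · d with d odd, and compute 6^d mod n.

1548

2183 − 1 = 2182 = 2^1 · 1091, so d = 1091.
6^1 ≡ 6 (mod 2183)
6^2 ≡ 6^2 = 36 ≡ 36 (mod 2183)
6^4 ≡ 36^2 = 1296 ≡ 1296 (mod 2183)
6^8 ≡ 1296^2 = 1679616 ≡ 889 (mod 2183)
6^16 ≡ 889^2 = 790321 ≡ 75 (mod 2183)
6^32 ≡ 75^2 = 5625 ≡ 1259 (mod 2183)
6^64 ≡ 1259^2 = 1585081 ≡ 223 (mod 2183)
6^128 ≡ 223^2 = 49729 ≡ 1703 (mod 2183)
6^256 ≡ 1703^2 = 2900209 ≡ 1185 (mod 2183)
6^512 ≡ 1185^2 = 1404225 ≡ 556 (mod 2183)
6^1024 ≡ 556^2 = 309136 ≡ 1333 (mod 2183)
1091 = 1024 + 64 + 2 + 1 in binary powers of 2.
So 6^1091 ≡ 1333 · 223 · 36 · 6 ≡ 1548 (mod 2183).
Squaring chain: 1548; never reaches −1, so base 6 is a Miller–Rabin witness that 2183 is composite.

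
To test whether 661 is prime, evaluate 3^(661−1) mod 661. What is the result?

1

3^1 ≡ 3 (mod 661)
3^2 ≡ 3^2 = 9 ≡ 9 (mod 661)
3^4 ≡ 9^2 = 81 ≡ 81 (mod 661)
3^8 ≡ 81^2 = 6561 ≡ 612 (mod 661)
3^16 ≡ 612^2 = 374544 ≡ 418 (mod 661)
3^32 ≡ 418^2 = 174724 ≡ 220 (mod 661)
3^64 ≡ 220^2 = 48400 ≡ 147 (mod 661)
3^128 ≡ 147^2 = 21609 ≡ 457 (mod 661)
3^256 ≡ 457^2 = 208849 ≡ 634 (mod 661)
3^512 ≡ 634^2 = 401956 ≡ 68 (mod 661)
660 = 512 + 128 + 16 + 4 in binary powers of 2.
So 3^660 ≡ 68 · 457 · 418 · 81 ≡ 1 (mod 661).
Since the result is 1, base 3 gives no evidence that 661 is composite.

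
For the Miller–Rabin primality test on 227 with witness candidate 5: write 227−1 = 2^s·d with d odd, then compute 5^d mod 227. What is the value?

226

227 − 1 = 226 = 2^1 · 113, so d = 113.
5^1 ≡ 5 (mod 227)
5^2 ≡ 5^2 = 25 ≡ 25 (mod 227)
5^4 ≡ 25^2 = 625 ≡ 171 (mod 227)
5^8 ≡ 171^2 = 29241 ≡ 185 (mod 227)
5^16 ≡ 185^2 = 34225 ≡ 175 (mod 227)
5^32 ≡ 175^2 = 30625 ≡ 207 (mod 227)
5^64 ≡ 207^2 = 42849 ≡ 173 (mod 227)
113 = 64 + 32 + 16 + 1 in binary powers of 2.
So 5^113 ≡ 173 · 207 · 175 · 5 ≡ 226 (mod 227).
Since 5^d ≡ 226 (mod 227), base 5 does not prove 227 composite.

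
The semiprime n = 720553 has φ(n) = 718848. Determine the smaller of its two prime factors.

769

φ(n) = (p−1)(q−1) = n − (p+q) + 1, so p + q = 720553 − 718848 + 1 = 1706.
p and q are the roots of t² − 1706t + 720553 = 0.
Discriminant: 1706² − 4·720553 = 2910436 − 2882212 = 28224; √28224 = 168.
q = (1706 − 168)/2 = 769, p = (1706 + 168)/2 = 937.
Check: 769 · 937 = 720553.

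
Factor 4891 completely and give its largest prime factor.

73

4891 = 67 · 73
73 is prime.
So 4891 = 67 · 73; the largest prime factor is 73.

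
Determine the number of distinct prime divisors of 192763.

3

192763 = 17^2 · 667
667 = 23 · 29
192763 = 17^2 · 23 · 29, which has 3 distinct prime factors.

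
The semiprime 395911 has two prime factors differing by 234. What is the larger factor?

757

Since p = q + 234, we have 395911 = q(q + 234), so q² + 234q − 395911 = 0.
Discriminant: 234² + 4·395911 = 54756 + 1583644 = 1638400; √1638400 = 1280.
q = (−234 + 1280)/2 = 523, and p = q + 234 = 757.
Check: 523 · 757 = 395911.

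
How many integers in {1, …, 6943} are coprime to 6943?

6760

Factor: 6943 = 53 · 131.
φ(6943) = (53−1) · (131−1) = 52 · 130 = 6760.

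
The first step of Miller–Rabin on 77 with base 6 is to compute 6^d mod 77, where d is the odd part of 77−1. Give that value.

13

77 − 1 = 76 = 2^2 · 19, so d = 19.
6^1 ≡ 6 (mod 77)
6^2 ≡ 6^2 = 36 ≡ 36 (mod 77)
6^4 ≡ 36^2 = 1296 ≡ 64 (mod 77)
6^8 ≡ 64^2 = 4096 ≡ 15 (mod 77)
6^16 ≡ 15^2 = 225 ≡ 71 (mod 77)
19 = 16 + 2 + 1 in binary powers of 2.
So 6^19 ≡ 71 · 36 · 6 ≡ 13 (mod 77).
Squaring chain: 13 → 15; never reaches −1, so base 6 is a Miller–Rabin witness that 77 is composite.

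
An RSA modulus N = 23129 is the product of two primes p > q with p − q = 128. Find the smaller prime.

Since p = q + 128, we have 23129 = q(q + 128), so q² + 128q − 23129 = 0.
Discriminant: 128² + 4·23129 = 16384 + 92516 = 108900; √108900 = 330.
q = (−128 + 330)/2 = 101, and p = q + 128 = 229.
Check: 101 · 229 = 23129.

101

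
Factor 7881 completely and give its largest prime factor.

71

7881 = 3 · 2627
2627 = 37 · 71
71 is prime.
So 7881 = 3 · 37 · 71; the largest prime factor is 71.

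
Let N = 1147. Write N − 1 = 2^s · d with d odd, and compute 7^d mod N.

1025

1147 − 1 = 1146 = 2^1 · 573, so d = 573.
7^1 ≡ 7 (mod 1147)
7^2 ≡ 7^2 = 49 ≡ 49 (mod 1147)
7^4 ≡ 49^2 = 2401 ≡ 107 (mod 1147)
7^8 ≡ 107^2 = 11449 ≡ 1126 (mod 1147)
7^16 ≡ 1126^2 = 1267876 ≡ 441 (mod 1147)
7^32 ≡ 441^2 = 194481 ≡ 638 (mod 1147)
7^64 ≡ 638^2 = 407044 ≡ 1006 (mod 1147)
7^128 ≡ 1006^2 = 1012036 ≡ 382 (mod 1147)
7^256 ≡ 382^2 = 145924 ≡ 255 (mod 1147)
7^512 ≡ 255^2 = 65025 ≡ 793 (mod 1147)
573 = 512 + 32 + 16 + 8 + 4 + 1 in binary powers of 2.
So 7^573 ≡ 793 · 638 · 441 · 1126 · 107 · 7 ≡ 1025 (mod 1147).
Squaring chain: 1025; never reaches −1, so base 7 is a Miller–Rabin witness that 1147 is composite.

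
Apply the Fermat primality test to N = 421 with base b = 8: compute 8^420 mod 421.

8^1 ≡ 8 (mod 421)
8^2 ≡ 8^2 = 64 ≡ 64 (mod 421)
8^4 ≡ 64^2 = 4096 ≡ 307 (mod 421)
8^8 ≡ 307^2 = 94249 ≡ 366 (mod 421)
8^16 ≡ 366^2 = 133956 ≡ 78 (mod 421)
8^32 ≡ 78^2 = 6084 ≡ 190 (mod 421)
8^64 ≡ 190^2 = 36100 ≡ 315 (mod 421)
8^128 ≡ 315^2 = 99225 ≡ 290 (mod 421)
8^256 ≡ 290^2 = 84100 ≡ 321 (mod 421)
420 = 256 + 128 + 32 + 4 in binary powers of 2.
So 8^420 ≡ 321 · 290 · 190 · 307 ≡ 1 (mod 421).
Since the result is 1, base 8 gives no evidence that 421 is composite.

1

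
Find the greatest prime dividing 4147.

29

4147 = 11 · 377
377 = 13 · 29
29 is prime.
So 4147 = 11 · 13 · 29; the largest prime factor is 29.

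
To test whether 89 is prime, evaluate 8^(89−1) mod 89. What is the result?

8^1 ≡ 8 (mod 89)
8^2 ≡ 8^2 = 64 ≡ 64 (mod 89)
8^4 ≡ 64^2 = 4096 ≡ 2 (mod 89)
8^8 ≡ 2^2 = 4 ≡ 4 (mod 89)
8^16 ≡ 4^2 = 16 ≡ 16 (mod 89)
8^32 ≡ 16^2 = 256 ≡ 78 (mod 89)
8^64 ≡ 78^2 = 6084 ≡ 32 (mod 89)
88 = 64 + 16 + 8 in binary powers of 2.
So 8^88 ≡ 32 · 16 · 4 ≡ 1 (mod 89).
Since the result is 1, base 8 gives no evidence that 89 is composite.

1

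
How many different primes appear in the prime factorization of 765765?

765765 = 3^2 · 85085
85085 = 5 · 17017
17017 = 7 · 2431
2431 = 11 · 221
221 = 13 · 17
765765 = 3^2 · 5 · 7 · 11 · 13 · 17, which has 6 distinct prime factors.

6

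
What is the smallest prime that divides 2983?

19

2983 is odd.
Digit sum 22, not divisible by 3.
Ends in 3: not divisible by 5.
7: 2983 = 7·426 + 1
11: 2983 = 11·271 + 2
13: 2983 = 13·229 + 6
17: 2983 = 17·175 + 8
19: 2983 = 19·157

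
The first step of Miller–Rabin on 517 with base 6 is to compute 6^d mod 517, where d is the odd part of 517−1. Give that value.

486

517 − 1 = 516 = 2^2 · 129, so d = 129.
6^1 ≡ 6 (mod 517)
6^2 ≡ 6^2 = 36 ≡ 36 (mod 517)
6^4 ≡ 36^2 = 1296 ≡ 262 (mod 517)
6^8 ≡ 262^2 = 68644 ≡ 400 (mod 517)
6^16 ≡ 400^2 = 160000 ≡ 247 (mod 517)
6^32 ≡ 247^2 = 61009 ≡ 3 (mod 517)
6^64 ≡ 3^2 = 9 ≡ 9 (mod 517)
6^128 ≡ 9^2 = 81 ≡ 81 (mod 517)
129 = 128 + 1 in binary powers of 2.
So 6^129 ≡ 81 · 6 ≡ 486 (mod 517).
Squaring chain: 486 → 444; never reaches −1, so base 6 is a Miller–Rabin witness that 517 is composite.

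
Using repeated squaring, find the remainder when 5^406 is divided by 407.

104

5^1 ≡ 5 (mod 407)
5^2 ≡ 5^2 = 25 ≡ 25 (mod 407)
5^4 ≡ 25^2 = 625 ≡ 218 (mod 407)
5^8 ≡ 218^2 = 47524 ≡ 312 (mod 407)
5^16 ≡ 312^2 = 97344 ≡ 71 (mod 407)
5^32 ≡ 71^2 = 5041 ≡ 157 (mod 407)
5^64 ≡ 157^2 = 24649 ≡ 229 (mod 407)
5^128 ≡ 229^2 = 52441 ≡ 345 (mod 407)
5^256 ≡ 345^2 = 119025 ≡ 181 (mod 407)
406 = 256 + 128 + 16 + 4 + 2 in binary powers of 2.
So 5^406 ≡ 181 · 345 · 71 · 218 · 25 ≡ 104 (mod 407).
Since 104 ≠ 1, base 5 is a Fermat witness: 407 is composite.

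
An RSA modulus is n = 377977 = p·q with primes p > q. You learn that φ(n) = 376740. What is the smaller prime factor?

547

φ(n) = (p−1)(q−1) = n − (p+q) + 1, so p + q = 377977 − 376740 + 1 = 1238.
p and q are the roots of t² − 1238t + 377977 = 0.
Discriminant: 1238² − 4·377977 = 1532644 − 1511908 = 20736; √20736 = 144.
q = (1238 − 144)/2 = 547, p = (1238 + 144)/2 = 691.
Check: 547 · 691 = 377977.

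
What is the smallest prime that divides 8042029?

47

8042029 is odd.
Digit sum 25, not divisible by 3.
Ends in 9: not divisible by 5.
7: 8042029 = 7·1148861 + 2
11: 8042029 = 11·731093 + 6
13: 8042029 = 13·618617 + 8
17: 8042029 = 17·473060 + 9
19: 8042029 = 19·423264 + 13
23: 8042029 = 23·349653 + 10
29: 8042029 = 29·277311 + 10
31: 8042029 = 31·259420 + 9
37: 8042029 = 37·217352 + 5
41: 8042029 = 41·196147 + 2
43: 8042029 = 43·187023 + 40
47: 8042029 = 47·171107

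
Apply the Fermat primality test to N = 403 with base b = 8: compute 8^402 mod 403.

8^1 ≡ 8 (mod 403)
8^2 ≡ 8^2 = 64 ≡ 64 (mod 403)
8^4 ≡ 64^2 = 4096 ≡ 66 (mod 403)
8^8 ≡ 66^2 = 4356 ≡ 326 (mod 403)
8^16 ≡ 326^2 = 106276 ≡ 287 (mod 403)
8^32 ≡ 287^2 = 82369 ≡ 157 (mod 403)
8^64 ≡ 157^2 = 24649 ≡ 66 (mod 403)
8^128 ≡ 66^2 = 4356 ≡ 326 (mod 403)
8^256 ≡ 326^2 = 106276 ≡ 287 (mod 403)
402 = 256 + 128 + 16 + 2 in binary powers of 2.
So 8^402 ≡ 287 · 326 · 287 · 64 ≡ 64 (mod 403).
Since 64 ≠ 1, base 8 is a Fermat witness: 403 is composite.

64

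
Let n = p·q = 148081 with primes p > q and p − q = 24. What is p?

Since p = q + 24, we have 148081 = q(q + 24), so q² + 24q − 148081 = 0.
Discriminant: 24² + 4·148081 = 576 + 592324 = 592900; √592900 = 770.
q = (−24 + 770)/2 = 373, and p = q + 24 = 397.
Check: 373 · 397 = 148081.

397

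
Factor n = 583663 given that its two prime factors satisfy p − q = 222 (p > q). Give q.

Since p = q + 222, we have 583663 = q(q + 222), so q² + 222q − 583663 = 0.
Discriminant: 222² + 4·583663 = 49284 + 2334652 = 2383936; √2383936 = 1544.
q = (−222 + 1544)/2 = 661, and p = q + 222 = 883.
Check: 661 · 883 = 583663.

661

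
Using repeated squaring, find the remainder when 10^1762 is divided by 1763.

10^1 ≡ 10 (mod 1763)
10^2 ≡ 10^2 = 100 ≡ 100 (mod 1763)
10^4 ≡ 100^2 = 10000 ≡ 1185 (mod 1763)
10^8 ≡ 1185^2 = 1404225 ≡ 877 (mod 1763)
10^16 ≡ 877^2 = 769129 ≡ 461 (mod 1763)
10^32 ≡ 461^2 = 212521 ≡ 961 (mod 1763)
10^64 ≡ 961^2 = 923521 ≡ 1472 (mod 1763)
10^128 ≡ 1472^2 = 2166784 ≡ 57 (mod 1763)
10^256 ≡ 57^2 = 3249 ≡ 1486 (mod 1763)
10^512 ≡ 1486^2 = 2208196 ≡ 920 (mod 1763)
10^1024 ≡ 920^2 = 846400 ≡ 160 (mod 1763)
1762 = 1024 + 512 + 128 + 64 + 32 + 2 in binary powers of 2.
So 10^1762 ≡ 160 · 920 · 57 · 1472 · 961 · 100 ≡ 1330 (mod 1763).
Since 1330 ≠ 1, base 10 is a Fermat witness: 1763 is composite.

1330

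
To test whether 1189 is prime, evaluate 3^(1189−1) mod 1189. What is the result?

1147

3^1 ≡ 3 (mod 1189)
3^2 ≡ 3^2 = 9 ≡ 9 (mod 1189)
3^4 ≡ 9^2 = 81 ≡ 81 (mod 1189)
3^8 ≡ 81^2 = 6561 ≡ 616 (mod 1189)
3^16 ≡ 616^2 = 379456 ≡ 165 (mod 1189)
3^32 ≡ 165^2 = 27225 ≡ 1067 (mod 1189)
3^64 ≡ 1067^2 = 1138489 ≡ 616 (mod 1189)
3^128 ≡ 616^2 = 379456 ≡ 165 (mod 1189)
3^256 ≡ 165^2 = 27225 ≡ 1067 (mod 1189)
3^512 ≡ 1067^2 = 1138489 ≡ 616 (mod 1189)
3^1024 ≡ 616^2 = 379456 ≡ 165 (mod 1189)
1188 = 1024 + 128 + 32 + 4 in binary powers of 2.
So 3^1188 ≡ 165 · 165 · 1067 · 81 ≡ 1147 (mod 1189).
Since 1147 ≠ 1, base 3 is a Fermat witness: 1189 is composite.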